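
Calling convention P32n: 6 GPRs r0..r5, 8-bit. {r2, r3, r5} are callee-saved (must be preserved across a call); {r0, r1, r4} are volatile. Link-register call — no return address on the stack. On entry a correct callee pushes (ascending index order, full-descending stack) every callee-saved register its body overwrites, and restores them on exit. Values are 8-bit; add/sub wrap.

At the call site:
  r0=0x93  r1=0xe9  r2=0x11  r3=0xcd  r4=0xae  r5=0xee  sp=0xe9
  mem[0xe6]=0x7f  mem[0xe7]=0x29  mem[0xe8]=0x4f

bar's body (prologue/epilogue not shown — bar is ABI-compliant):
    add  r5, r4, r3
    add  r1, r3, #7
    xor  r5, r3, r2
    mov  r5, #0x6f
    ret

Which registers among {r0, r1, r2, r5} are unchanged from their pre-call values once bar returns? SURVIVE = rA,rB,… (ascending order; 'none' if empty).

prologue: push r5 -> mem[0xe8]=0xee, sp=0xe8
body[0] add  r5, r4, r3 -> r5=0x7b
body[1] add  r1, r3, #7 -> r1=0xd4
body[2] xor  r5, r3, r2 -> r5=0xdc
body[3] mov  r5, #0x6f -> r5=0x6f
epilogue: pop r5=0xee, sp=0xe9
r0: caller-saved, written=False
r1: caller-saved, written=True
r2: callee-saved, written=False
r5: callee-saved, written=True

SURVIVE = r0,r2,r5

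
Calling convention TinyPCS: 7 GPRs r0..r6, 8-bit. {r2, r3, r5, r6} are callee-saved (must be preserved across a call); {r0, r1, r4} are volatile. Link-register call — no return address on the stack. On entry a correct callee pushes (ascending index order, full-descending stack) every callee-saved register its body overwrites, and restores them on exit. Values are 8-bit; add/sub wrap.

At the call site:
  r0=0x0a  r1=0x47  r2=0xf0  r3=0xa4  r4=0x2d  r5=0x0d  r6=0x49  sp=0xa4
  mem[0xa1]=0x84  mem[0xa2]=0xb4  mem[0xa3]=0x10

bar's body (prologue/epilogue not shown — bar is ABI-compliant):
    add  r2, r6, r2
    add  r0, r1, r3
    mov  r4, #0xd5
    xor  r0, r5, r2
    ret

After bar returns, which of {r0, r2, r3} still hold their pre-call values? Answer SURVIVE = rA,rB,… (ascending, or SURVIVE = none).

SURVIVE = r2,r3

prologue: push r2 → mem[0xa3]=0xf0, sp=0xa3
body[0] add  r2, r6, r2 → r2=0x39
body[1] add  r0, r1, r3 → r0=0xeb
body[2] mov  r4, #0xd5 → r4=0xd5
body[3] xor  r0, r5, r2 → r0=0x34
epilogue: pop r2=0xf0, sp=0xa4
r0: caller-saved, written=True
r2: callee-saved, written=True
r3: callee-saved, written=False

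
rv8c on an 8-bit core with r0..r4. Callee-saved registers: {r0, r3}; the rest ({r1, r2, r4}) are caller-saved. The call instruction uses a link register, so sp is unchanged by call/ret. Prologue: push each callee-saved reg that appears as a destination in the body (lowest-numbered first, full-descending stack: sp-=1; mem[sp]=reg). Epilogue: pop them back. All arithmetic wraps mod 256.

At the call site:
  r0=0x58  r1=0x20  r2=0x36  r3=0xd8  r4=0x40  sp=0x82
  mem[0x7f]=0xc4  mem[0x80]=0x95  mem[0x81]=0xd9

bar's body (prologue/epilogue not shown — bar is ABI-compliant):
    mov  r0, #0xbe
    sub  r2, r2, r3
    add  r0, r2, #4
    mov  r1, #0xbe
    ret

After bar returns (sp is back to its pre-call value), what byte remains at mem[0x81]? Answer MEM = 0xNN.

prologue: push r0 → mem[0x81]=0x58, sp=0x81
body[0] mov  r0, #0xbe → r0=0xbe
body[1] sub  r2, r2, r3 → r2=0x5e
body[2] add  r0, r2, #4 → r0=0x62
body[3] mov  r1, #0xbe → r1=0xbe
epilogue: pop r0=0x58, sp=0x82
prologue pushed ['r0'] at ['0x81']

MEM = 0x58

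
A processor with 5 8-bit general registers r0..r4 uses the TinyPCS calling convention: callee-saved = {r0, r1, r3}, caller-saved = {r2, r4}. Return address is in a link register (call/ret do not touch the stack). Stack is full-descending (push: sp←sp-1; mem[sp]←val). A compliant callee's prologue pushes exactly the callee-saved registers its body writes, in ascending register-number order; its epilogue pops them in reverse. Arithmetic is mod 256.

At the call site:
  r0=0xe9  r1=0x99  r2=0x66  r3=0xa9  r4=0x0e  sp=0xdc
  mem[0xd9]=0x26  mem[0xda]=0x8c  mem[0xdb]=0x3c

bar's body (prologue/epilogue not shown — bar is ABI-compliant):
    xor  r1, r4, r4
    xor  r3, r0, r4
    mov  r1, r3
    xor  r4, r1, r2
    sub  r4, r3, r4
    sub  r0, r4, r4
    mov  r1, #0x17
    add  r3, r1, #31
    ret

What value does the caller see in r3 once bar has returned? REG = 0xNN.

prologue: push r0 → mem[0xdb]=0xe9, sp=0xdb
prologue: push r1 → mem[0xda]=0x99, sp=0xda
prologue: push r3 → mem[0xd9]=0xa9, sp=0xd9
body[0] xor  r1, r4, r4 → r1=0x00
body[1] xor  r3, r0, r4 → r3=0xe7
body[2] mov  r1, r3 → r1=0xe7
body[3] xor  r4, r1, r2 → r4=0x81
body[4] sub  r4, r3, r4 → r4=0x66
body[5] sub  r0, r4, r4 → r0=0x00
body[6] mov  r1, #0x17 → r1=0x17
body[7] add  r3, r1, #31 → r3=0x36
epilogue: pop r3=0xa9, sp=0xda
epilogue: pop r1=0x99, sp=0xdb
epilogue: pop r0=0xe9, sp=0xdc
r3 is callee-saved → restored

REG = 0xa9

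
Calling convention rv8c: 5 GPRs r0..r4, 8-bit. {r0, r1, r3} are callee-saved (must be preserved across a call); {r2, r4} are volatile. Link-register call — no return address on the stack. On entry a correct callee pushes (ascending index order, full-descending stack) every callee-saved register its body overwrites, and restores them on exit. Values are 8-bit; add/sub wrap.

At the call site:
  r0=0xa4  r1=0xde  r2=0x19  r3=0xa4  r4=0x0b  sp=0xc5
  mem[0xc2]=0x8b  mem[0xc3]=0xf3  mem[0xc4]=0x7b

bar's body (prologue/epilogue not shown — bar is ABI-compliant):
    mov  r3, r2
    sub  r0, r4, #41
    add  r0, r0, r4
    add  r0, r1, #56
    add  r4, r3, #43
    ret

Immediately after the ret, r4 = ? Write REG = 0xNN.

REG = 0x44

prologue: push r0 → mem[0xc4]=0xa4, sp=0xc4
prologue: push r3 → mem[0xc3]=0xa4, sp=0xc3
body[0] mov  r3, r2 → r3=0x19
body[1] sub  r0, r4, #41 → r0=0xe2
body[2] add  r0, r0, r4 → r0=0xed
body[3] add  r0, r1, #56 → r0=0x16
body[4] add  r4, r3, #43 → r4=0x44
epilogue: pop r3=0xa4, sp=0xc4
epilogue: pop r0=0xa4, sp=0xc5
r4 is caller-saved → body value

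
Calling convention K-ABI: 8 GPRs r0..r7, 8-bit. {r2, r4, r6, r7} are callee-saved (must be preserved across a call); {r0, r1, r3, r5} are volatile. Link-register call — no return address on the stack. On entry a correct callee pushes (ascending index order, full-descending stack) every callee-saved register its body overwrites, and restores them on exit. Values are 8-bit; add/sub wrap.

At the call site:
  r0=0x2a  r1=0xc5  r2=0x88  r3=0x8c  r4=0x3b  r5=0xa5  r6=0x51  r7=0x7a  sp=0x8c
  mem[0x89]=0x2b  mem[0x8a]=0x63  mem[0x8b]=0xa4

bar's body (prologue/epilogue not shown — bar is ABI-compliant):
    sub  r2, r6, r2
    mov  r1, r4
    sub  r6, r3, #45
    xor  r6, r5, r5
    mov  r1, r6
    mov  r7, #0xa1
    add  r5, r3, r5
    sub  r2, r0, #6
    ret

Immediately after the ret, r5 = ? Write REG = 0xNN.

prologue: push r2 → mem[0x8b]=0x88, sp=0x8b
prologue: push r6 → mem[0x8a]=0x51, sp=0x8a
prologue: push r7 → mem[0x89]=0x7a, sp=0x89
body[0] sub  r2, r6, r2 → r2=0xc9
body[1] mov  r1, r4 → r1=0x3b
body[2] sub  r6, r3, #45 → r6=0x5f
body[3] xor  r6, r5, r5 → r6=0x00
body[4] mov  r1, r6 → r1=0x00
body[5] mov  r7, #0xa1 → r7=0xa1
body[6] add  r5, r3, r5 → r5=0x31
body[7] sub  r2, r0, #6 → r2=0x24
epilogue: pop r7=0x7a, sp=0x8a
epilogue: pop r6=0x51, sp=0x8b
epilogue: pop r2=0x88, sp=0x8c
r5 is caller-saved → body value

REG = 0x31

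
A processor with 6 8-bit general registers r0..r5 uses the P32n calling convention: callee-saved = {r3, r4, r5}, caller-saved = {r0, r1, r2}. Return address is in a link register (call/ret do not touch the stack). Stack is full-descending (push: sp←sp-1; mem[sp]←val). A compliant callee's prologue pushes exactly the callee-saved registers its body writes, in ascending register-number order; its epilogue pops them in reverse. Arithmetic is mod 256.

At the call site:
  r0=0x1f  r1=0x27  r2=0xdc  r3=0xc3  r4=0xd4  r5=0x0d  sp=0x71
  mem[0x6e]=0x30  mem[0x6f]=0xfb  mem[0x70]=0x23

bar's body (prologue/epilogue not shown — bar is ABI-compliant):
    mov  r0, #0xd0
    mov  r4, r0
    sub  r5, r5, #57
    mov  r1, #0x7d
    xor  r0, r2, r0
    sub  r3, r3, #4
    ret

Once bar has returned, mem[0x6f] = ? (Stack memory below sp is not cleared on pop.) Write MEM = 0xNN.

prologue: push r3 → mem[0x70]=0xc3, sp=0x70
prologue: push r4 → mem[0x6f]=0xd4, sp=0x6f
prologue: push r5 → mem[0x6e]=0x0d, sp=0x6e
body[0] mov  r0, #0xd0 → r0=0xd0
body[1] mov  r4, r0 → r4=0xd0
body[2] sub  r5, r5, #57 → r5=0xd4
body[3] mov  r1, #0x7d → r1=0x7d
body[4] xor  r0, r2, r0 → r0=0x0c
body[5] sub  r3, r3, #4 → r3=0xbf
epilogue: pop r5=0x0d, sp=0x6f
epilogue: pop r4=0xd4, sp=0x70
epilogue: pop r3=0xc3, sp=0x71
prologue pushed ['r3', 'r4', 'r5'] at ['0x70', '0x6f', '0x6e']

MEM = 0xd4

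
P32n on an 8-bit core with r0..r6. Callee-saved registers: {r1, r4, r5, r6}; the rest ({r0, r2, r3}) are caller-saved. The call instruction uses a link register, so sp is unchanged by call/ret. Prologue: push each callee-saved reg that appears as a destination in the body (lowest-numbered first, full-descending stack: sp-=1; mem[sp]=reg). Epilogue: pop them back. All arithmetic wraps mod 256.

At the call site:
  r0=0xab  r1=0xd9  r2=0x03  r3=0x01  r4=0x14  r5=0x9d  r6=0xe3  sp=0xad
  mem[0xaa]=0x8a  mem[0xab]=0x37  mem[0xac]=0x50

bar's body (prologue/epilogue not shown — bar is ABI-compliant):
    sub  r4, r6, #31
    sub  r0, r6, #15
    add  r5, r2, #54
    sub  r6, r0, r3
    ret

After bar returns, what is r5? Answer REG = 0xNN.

prologue: push r4 -> mem[0xac]=0x14, sp=0xac
prologue: push r5 -> mem[0xab]=0x9d, sp=0xab
prologue: push r6 -> mem[0xaa]=0xe3, sp=0xaa
body[0] sub  r4, r6, #31 -> r4=0xc4
body[1] sub  r0, r6, #15 -> r0=0xd4
body[2] add  r5, r2, #54 -> r5=0x39
body[3] sub  r6, r0, r3 -> r6=0xd3
epilogue: pop r6=0xe3, sp=0xab
epilogue: pop r5=0x9d, sp=0xac
epilogue: pop r4=0x14, sp=0xad
r5 is callee-saved -> restored

REG = 0x9d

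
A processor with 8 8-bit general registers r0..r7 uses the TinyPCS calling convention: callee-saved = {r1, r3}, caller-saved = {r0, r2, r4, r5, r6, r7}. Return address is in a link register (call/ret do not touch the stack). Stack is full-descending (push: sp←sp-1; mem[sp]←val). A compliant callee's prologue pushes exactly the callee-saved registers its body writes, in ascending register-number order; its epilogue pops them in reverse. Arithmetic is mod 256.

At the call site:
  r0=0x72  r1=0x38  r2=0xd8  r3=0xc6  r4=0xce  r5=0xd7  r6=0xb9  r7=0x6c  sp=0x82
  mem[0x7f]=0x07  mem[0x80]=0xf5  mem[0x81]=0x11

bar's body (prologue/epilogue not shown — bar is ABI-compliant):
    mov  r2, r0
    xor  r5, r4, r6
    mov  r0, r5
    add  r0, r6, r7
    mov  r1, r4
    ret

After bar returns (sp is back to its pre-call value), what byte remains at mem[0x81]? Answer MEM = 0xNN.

prologue: push r1 → mem[0x81]=0x38, sp=0x81
body[0] mov  r2, r0 → r2=0x72
body[1] xor  r5, r4, r6 → r5=0x77
body[2] mov  r0, r5 → r0=0x77
body[3] add  r0, r6, r7 → r0=0x25
body[4] mov  r1, r4 → r1=0xce
epilogue: pop r1=0x38, sp=0x82
prologue pushed ['r1'] at ['0x81']

MEM = 0x38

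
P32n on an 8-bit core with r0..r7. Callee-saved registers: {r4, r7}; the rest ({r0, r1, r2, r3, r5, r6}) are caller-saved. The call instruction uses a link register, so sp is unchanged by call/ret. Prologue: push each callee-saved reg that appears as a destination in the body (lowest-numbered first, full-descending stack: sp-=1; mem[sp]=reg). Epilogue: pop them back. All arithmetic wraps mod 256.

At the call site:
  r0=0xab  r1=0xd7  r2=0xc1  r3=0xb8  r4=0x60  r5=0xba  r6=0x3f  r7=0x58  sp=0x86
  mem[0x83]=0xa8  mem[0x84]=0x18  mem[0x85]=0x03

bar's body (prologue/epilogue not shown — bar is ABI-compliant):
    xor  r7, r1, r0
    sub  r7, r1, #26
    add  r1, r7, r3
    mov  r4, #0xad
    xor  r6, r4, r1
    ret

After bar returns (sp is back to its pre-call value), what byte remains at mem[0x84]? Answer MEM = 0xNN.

MEM = 0x58

prologue: push r4 → mem[0x85]=0x60, sp=0x85
prologue: push r7 → mem[0x84]=0x58, sp=0x84
body[0] xor  r7, r1, r0 → r7=0x7c
body[1] sub  r7, r1, #26 → r7=0xbd
body[2] add  r1, r7, r3 → r1=0x75
body[3] mov  r4, #0xad → r4=0xad
body[4] xor  r6, r4, r1 → r6=0xd8
epilogue: pop r7=0x58, sp=0x85
epilogue: pop r4=0x60, sp=0x86
prologue pushed ['r4', 'r7'] at ['0x85', '0x84']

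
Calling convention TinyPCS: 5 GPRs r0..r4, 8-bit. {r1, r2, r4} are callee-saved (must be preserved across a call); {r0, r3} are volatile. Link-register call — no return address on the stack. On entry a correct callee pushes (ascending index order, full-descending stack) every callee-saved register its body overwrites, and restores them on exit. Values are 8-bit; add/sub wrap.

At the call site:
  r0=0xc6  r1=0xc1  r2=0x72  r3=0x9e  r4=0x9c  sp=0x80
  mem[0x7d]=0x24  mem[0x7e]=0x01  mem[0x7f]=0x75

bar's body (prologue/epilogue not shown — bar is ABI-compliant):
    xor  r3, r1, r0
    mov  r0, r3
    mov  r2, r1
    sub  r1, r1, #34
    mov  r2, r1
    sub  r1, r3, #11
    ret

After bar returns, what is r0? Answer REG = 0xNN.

REG = 0x07

prologue: push r1 -> mem[0x7f]=0xc1, sp=0x7f
prologue: push r2 -> mem[0x7e]=0x72, sp=0x7e
body[0] xor  r3, r1, r0 -> r3=0x07
body[1] mov  r0, r3 -> r0=0x07
body[2] mov  r2, r1 -> r2=0xc1
body[3] sub  r1, r1, #34 -> r1=0x9f
body[4] mov  r2, r1 -> r2=0x9f
body[5] sub  r1, r3, #11 -> r1=0xfc
epilogue: pop r2=0x72, sp=0x7f
epilogue: pop r1=0xc1, sp=0x80
r0 is caller-saved -> body value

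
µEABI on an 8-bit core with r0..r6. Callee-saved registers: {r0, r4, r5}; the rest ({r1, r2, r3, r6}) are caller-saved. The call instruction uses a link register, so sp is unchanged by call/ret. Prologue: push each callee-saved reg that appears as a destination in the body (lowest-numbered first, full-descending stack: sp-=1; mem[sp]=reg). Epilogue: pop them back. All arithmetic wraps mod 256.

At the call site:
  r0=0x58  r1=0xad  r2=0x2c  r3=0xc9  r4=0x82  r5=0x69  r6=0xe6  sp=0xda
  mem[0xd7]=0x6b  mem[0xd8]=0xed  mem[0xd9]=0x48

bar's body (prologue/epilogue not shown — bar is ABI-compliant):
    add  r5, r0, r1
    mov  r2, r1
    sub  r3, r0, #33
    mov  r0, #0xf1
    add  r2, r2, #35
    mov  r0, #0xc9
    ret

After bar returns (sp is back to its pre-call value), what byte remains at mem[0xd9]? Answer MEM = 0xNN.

prologue: push r0 → mem[0xd9]=0x58, sp=0xd9
prologue: push r5 → mem[0xd8]=0x69, sp=0xd8
body[0] add  r5, r0, r1 → r5=0x05
body[1] mov  r2, r1 → r2=0xad
body[2] sub  r3, r0, #33 → r3=0x37
body[3] mov  r0, #0xf1 → r0=0xf1
body[4] add  r2, r2, #35 → r2=0xd0
body[5] mov  r0, #0xc9 → r0=0xc9
epilogue: pop r5=0x69, sp=0xd9
epilogue: pop r0=0x58, sp=0xda
prologue pushed ['r0', 'r5'] at ['0xd9', '0xd8']

MEM = 0x58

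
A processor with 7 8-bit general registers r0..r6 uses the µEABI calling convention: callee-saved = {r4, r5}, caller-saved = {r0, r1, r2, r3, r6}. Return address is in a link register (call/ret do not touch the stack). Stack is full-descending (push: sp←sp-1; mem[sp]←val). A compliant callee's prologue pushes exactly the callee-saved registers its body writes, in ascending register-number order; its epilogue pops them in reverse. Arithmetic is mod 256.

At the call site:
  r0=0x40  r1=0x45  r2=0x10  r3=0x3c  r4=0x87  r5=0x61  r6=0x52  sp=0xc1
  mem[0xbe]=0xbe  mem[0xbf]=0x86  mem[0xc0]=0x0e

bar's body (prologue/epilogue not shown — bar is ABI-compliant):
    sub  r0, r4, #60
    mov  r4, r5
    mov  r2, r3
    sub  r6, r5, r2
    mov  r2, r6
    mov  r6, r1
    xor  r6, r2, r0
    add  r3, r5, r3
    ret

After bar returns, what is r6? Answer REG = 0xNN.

prologue: push r4 → mem[0xc0]=0x87, sp=0xc0
body[0] sub  r0, r4, #60 → r0=0x4b
body[1] mov  r4, r5 → r4=0x61
body[2] mov  r2, r3 → r2=0x3c
body[3] sub  r6, r5, r2 → r6=0x25
body[4] mov  r2, r6 → r2=0x25
body[5] mov  r6, r1 → r6=0x45
body[6] xor  r6, r2, r0 → r6=0x6e
body[7] add  r3, r5, r3 → r3=0x9d
epilogue: pop r4=0x87, sp=0xc1
r6 is caller-saved → body value

REG = 0x6e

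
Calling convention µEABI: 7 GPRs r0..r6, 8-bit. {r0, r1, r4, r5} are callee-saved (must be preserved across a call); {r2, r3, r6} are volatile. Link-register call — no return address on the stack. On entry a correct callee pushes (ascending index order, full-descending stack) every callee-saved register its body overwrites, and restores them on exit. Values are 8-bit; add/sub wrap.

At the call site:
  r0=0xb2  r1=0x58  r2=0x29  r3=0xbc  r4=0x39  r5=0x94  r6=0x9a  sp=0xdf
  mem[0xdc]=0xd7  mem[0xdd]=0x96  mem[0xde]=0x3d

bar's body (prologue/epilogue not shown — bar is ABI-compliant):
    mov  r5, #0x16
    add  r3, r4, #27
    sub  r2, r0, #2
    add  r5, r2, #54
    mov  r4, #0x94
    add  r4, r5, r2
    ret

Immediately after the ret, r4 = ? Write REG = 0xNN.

prologue: push r4 -> mem[0xde]=0x39, sp=0xde
prologue: push r5 -> mem[0xdd]=0x94, sp=0xdd
body[0] mov  r5, #0x16 -> r5=0x16
body[1] add  r3, r4, #27 -> r3=0x54
body[2] sub  r2, r0, #2 -> r2=0xb0
body[3] add  r5, r2, #54 -> r5=0xe6
body[4] mov  r4, #0x94 -> r4=0x94
body[5] add  r4, r5, r2 -> r4=0x96
epilogue: pop r5=0x94, sp=0xde
epilogue: pop r4=0x39, sp=0xdf
r4 is callee-saved -> restored

REG = 0x39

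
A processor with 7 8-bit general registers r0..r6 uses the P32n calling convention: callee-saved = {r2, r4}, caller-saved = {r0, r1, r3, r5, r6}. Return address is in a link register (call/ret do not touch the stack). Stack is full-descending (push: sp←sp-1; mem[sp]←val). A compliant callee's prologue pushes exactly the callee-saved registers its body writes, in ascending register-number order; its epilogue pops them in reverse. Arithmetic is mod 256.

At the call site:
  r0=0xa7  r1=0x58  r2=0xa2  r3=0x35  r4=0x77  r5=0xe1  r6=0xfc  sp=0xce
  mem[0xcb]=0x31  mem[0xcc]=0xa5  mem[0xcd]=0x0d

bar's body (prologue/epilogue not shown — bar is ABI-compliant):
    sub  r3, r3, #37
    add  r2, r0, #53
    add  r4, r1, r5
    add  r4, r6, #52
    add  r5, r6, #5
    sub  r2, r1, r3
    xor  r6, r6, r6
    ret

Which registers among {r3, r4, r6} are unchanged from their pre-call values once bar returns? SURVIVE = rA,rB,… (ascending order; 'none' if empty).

prologue: push r2 → mem[0xcd]=0xa2, sp=0xcd
prologue: push r4 → mem[0xcc]=0x77, sp=0xcc
body[0] sub  r3, r3, #37 → r3=0x10
body[1] add  r2, r0, #53 → r2=0xdc
body[2] add  r4, r1, r5 → r4=0x39
body[3] add  r4, r6, #52 → r4=0x30
body[4] add  r5, r6, #5 → r5=0x01
body[5] sub  r2, r1, r3 → r2=0x48
body[6] xor  r6, r6, r6 → r6=0x00
epilogue: pop r4=0x77, sp=0xcd
epilogue: pop r2=0xa2, sp=0xce
r3: caller-saved, written=True
r4: callee-saved, written=True
r6: caller-saved, written=True

SURVIVE = r4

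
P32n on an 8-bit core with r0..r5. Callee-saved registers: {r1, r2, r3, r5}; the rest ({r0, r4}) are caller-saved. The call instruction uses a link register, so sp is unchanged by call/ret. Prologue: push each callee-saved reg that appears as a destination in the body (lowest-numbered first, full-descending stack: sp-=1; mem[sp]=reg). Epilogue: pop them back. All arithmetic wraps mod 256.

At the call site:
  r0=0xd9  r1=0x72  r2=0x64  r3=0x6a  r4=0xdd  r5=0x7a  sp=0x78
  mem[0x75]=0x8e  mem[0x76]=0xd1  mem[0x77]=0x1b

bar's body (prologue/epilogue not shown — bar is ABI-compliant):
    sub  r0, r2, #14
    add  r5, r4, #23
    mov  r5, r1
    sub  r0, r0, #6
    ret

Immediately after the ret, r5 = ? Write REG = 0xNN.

prologue: push r5 -> mem[0x77]=0x7a, sp=0x77
body[0] sub  r0, r2, #14 -> r0=0x56
body[1] add  r5, r4, #23 -> r5=0xf4
body[2] mov  r5, r1 -> r5=0x72
body[3] sub  r0, r0, #6 -> r0=0x50
epilogue: pop r5=0x7a, sp=0x78
r5 is callee-saved -> restored

REG = 0x7a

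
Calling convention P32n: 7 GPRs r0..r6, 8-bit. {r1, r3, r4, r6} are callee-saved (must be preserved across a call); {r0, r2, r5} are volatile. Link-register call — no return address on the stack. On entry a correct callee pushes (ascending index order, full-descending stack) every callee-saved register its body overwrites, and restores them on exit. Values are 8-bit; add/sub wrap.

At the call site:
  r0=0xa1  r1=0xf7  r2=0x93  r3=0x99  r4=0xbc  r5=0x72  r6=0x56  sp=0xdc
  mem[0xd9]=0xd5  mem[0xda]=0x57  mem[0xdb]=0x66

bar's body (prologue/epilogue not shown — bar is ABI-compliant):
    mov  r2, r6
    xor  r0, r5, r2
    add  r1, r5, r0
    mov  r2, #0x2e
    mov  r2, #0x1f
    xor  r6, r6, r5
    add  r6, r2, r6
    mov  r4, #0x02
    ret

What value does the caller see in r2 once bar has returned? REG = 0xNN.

REG = 0x1f

prologue: push r1 → mem[0xdb]=0xf7, sp=0xdb
prologue: push r4 → mem[0xda]=0xbc, sp=0xda
prologue: push r6 → mem[0xd9]=0x56, sp=0xd9
body[0] mov  r2, r6 → r2=0x56
body[1] xor  r0, r5, r2 → r0=0x24
body[2] add  r1, r5, r0 → r1=0x96
body[3] mov  r2, #0x2e → r2=0x2e
body[4] mov  r2, #0x1f → r2=0x1f
body[5] xor  r6, r6, r5 → r6=0x24
body[6] add  r6, r2, r6 → r6=0x43
body[7] mov  r4, #0x02 → r4=0x02
epilogue: pop r6=0x56, sp=0xda
epilogue: pop r4=0xbc, sp=0xdb
epilogue: pop r1=0xf7, sp=0xdc
r2 is caller-saved → body value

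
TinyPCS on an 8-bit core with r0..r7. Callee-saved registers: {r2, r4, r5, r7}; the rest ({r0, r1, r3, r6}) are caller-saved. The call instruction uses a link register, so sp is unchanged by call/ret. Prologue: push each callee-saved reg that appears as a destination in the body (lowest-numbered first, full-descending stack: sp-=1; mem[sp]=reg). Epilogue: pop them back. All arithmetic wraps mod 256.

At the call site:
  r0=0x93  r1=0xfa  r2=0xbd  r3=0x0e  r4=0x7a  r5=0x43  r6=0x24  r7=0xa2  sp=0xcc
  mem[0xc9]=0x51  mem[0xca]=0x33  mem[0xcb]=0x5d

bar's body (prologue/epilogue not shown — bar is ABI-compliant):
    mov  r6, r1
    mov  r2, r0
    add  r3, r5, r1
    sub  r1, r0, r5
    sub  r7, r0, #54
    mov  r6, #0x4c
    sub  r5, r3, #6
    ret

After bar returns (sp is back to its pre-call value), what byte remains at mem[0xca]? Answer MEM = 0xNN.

prologue: push r2 → mem[0xcb]=0xbd, sp=0xcb
prologue: push r5 → mem[0xca]=0x43, sp=0xca
prologue: push r7 → mem[0xc9]=0xa2, sp=0xc9
body[0] mov  r6, r1 → r6=0xfa
body[1] mov  r2, r0 → r2=0x93
body[2] add  r3, r5, r1 → r3=0x3d
body[3] sub  r1, r0, r5 → r1=0x50
body[4] sub  r7, r0, #54 → r7=0x5d
body[5] mov  r6, #0x4c → r6=0x4c
body[6] sub  r5, r3, #6 → r5=0x37
epilogue: pop r7=0xa2, sp=0xca
epilogue: pop r5=0x43, sp=0xcb
epilogue: pop r2=0xbd, sp=0xcc
prologue pushed ['r2', 'r5', 'r7'] at ['0xcb', '0xca', '0xc9']

MEM = 0x43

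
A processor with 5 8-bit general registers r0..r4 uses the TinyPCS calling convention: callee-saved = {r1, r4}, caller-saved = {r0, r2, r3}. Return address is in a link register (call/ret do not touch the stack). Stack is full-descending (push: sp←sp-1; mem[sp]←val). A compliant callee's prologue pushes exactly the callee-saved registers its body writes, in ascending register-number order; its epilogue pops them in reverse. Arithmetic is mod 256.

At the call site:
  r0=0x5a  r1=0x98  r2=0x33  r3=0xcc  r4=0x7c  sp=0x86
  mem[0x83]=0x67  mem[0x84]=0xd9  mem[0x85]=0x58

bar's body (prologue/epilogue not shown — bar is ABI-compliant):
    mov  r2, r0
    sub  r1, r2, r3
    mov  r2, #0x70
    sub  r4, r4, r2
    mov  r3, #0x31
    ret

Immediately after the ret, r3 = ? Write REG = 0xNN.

REG = 0x31

prologue: push r1 → mem[0x85]=0x98, sp=0x85
prologue: push r4 → mem[0x84]=0x7c, sp=0x84
body[0] mov  r2, r0 → r2=0x5a
body[1] sub  r1, r2, r3 → r1=0x8e
body[2] mov  r2, #0x70 → r2=0x70
body[3] sub  r4, r4, r2 → r4=0x0c
body[4] mov  r3, #0x31 → r3=0x31
epilogue: pop r4=0x7c, sp=0x85
epilogue: pop r1=0x98, sp=0x86
r3 is caller-saved → body value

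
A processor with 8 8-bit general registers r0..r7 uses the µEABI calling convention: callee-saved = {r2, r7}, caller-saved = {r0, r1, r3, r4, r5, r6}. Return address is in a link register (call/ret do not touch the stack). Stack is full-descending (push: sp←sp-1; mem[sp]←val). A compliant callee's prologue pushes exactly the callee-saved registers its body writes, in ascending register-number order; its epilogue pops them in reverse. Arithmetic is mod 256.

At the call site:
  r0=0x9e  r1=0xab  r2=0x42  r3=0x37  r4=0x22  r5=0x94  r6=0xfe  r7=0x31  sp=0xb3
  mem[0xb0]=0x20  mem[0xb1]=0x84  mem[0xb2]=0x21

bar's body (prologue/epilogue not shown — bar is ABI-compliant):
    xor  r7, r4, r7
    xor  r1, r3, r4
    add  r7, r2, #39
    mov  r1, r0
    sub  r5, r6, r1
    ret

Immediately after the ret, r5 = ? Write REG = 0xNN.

REG = 0x60

prologue: push r7 -> mem[0xb2]=0x31, sp=0xb2
body[0] xor  r7, r4, r7 -> r7=0x13
body[1] xor  r1, r3, r4 -> r1=0x15
body[2] add  r7, r2, #39 -> r7=0x69
body[3] mov  r1, r0 -> r1=0x9e
body[4] sub  r5, r6, r1 -> r5=0x60
epilogue: pop r7=0x31, sp=0xb3
r5 is caller-saved -> body value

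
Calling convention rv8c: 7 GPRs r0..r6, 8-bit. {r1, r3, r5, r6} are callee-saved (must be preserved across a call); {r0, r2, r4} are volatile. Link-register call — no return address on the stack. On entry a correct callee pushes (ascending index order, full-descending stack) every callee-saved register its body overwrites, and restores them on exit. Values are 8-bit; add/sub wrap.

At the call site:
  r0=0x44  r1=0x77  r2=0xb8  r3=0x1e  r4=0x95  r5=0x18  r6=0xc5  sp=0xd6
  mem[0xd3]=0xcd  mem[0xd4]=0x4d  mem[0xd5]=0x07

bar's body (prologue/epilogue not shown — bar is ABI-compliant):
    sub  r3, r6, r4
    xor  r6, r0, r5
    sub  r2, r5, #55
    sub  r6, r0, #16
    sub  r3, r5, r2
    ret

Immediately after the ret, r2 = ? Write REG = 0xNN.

REG = 0xe1

prologue: push r3 -> mem[0xd5]=0x1e, sp=0xd5
prologue: push r6 -> mem[0xd4]=0xc5, sp=0xd4
body[0] sub  r3, r6, r4 -> r3=0x30
body[1] xor  r6, r0, r5 -> r6=0x5c
body[2] sub  r2, r5, #55 -> r2=0xe1
body[3] sub  r6, r0, #16 -> r6=0x34
body[4] sub  r3, r5, r2 -> r3=0x37
epilogue: pop r6=0xc5, sp=0xd5
epilogue: pop r3=0x1e, sp=0xd6
r2 is caller-saved -> body value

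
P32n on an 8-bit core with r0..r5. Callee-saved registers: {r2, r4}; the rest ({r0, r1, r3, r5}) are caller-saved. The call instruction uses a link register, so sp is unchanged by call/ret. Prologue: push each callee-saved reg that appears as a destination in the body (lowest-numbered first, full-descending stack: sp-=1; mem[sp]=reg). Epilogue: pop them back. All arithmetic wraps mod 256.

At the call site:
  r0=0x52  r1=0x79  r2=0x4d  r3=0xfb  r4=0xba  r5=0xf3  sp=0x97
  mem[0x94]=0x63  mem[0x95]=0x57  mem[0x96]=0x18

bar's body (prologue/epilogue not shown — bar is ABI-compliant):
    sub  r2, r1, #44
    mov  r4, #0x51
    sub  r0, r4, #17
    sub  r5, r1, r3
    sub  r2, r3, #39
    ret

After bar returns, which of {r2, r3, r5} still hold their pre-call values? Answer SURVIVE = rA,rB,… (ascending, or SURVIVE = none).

prologue: push r2 → mem[0x96]=0x4d, sp=0x96
prologue: push r4 → mem[0x95]=0xba, sp=0x95
body[0] sub  r2, r1, #44 → r2=0x4d
body[1] mov  r4, #0x51 → r4=0x51
body[2] sub  r0, r4, #17 → r0=0x40
body[3] sub  r5, r1, r3 → r5=0x7e
body[4] sub  r2, r3, #39 → r2=0xd4
epilogue: pop r4=0xba, sp=0x96
epilogue: pop r2=0x4d, sp=0x97
r2: callee-saved, written=True
r3: caller-saved, written=False
r5: caller-saved, written=True

SURVIVE = r2,r3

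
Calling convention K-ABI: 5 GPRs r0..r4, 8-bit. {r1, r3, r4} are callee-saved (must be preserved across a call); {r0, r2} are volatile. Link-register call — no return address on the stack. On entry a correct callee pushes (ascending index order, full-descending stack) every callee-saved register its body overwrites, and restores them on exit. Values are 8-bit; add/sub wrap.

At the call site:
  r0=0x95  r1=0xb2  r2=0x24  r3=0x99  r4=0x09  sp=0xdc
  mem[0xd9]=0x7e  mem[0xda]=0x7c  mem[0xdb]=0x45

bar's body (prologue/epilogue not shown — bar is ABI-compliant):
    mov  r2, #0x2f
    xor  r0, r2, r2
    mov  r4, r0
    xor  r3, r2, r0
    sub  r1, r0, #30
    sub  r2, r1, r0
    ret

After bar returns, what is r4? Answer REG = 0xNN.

prologue: push r1 -> mem[0xdb]=0xb2, sp=0xdb
prologue: push r3 -> mem[0xda]=0x99, sp=0xda
prologue: push r4 -> mem[0xd9]=0x09, sp=0xd9
body[0] mov  r2, #0x2f -> r2=0x2f
body[1] xor  r0, r2, r2 -> r0=0x00
body[2] mov  r4, r0 -> r4=0x00
body[3] xor  r3, r2, r0 -> r3=0x2f
body[4] sub  r1, r0, #30 -> r1=0xe2
body[5] sub  r2, r1, r0 -> r2=0xe2
epilogue: pop r4=0x09, sp=0xda
epilogue: pop r3=0x99, sp=0xdb
epilogue: pop r1=0xb2, sp=0xdc
r4 is callee-saved -> restored

REG = 0x09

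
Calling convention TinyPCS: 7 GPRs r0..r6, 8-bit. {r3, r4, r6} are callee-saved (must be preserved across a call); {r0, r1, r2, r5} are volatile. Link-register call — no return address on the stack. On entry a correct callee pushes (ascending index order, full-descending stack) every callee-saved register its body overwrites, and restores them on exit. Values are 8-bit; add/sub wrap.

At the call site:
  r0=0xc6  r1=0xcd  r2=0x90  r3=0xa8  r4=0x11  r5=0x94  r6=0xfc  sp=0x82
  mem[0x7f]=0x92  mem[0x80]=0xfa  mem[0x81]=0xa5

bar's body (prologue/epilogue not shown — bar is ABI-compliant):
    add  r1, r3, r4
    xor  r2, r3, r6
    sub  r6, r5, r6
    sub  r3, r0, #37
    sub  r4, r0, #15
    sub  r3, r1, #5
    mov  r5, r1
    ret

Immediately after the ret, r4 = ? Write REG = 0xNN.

prologue: push r3 → mem[0x81]=0xa8, sp=0x81
prologue: push r4 → mem[0x80]=0x11, sp=0x80
prologue: push r6 → mem[0x7f]=0xfc, sp=0x7f
body[0] add  r1, r3, r4 → r1=0xb9
body[1] xor  r2, r3, r6 → r2=0x54
body[2] sub  r6, r5, r6 → r6=0x98
body[3] sub  r3, r0, #37 → r3=0xa1
body[4] sub  r4, r0, #15 → r4=0xb7
body[5] sub  r3, r1, #5 → r3=0xb4
body[6] mov  r5, r1 → r5=0xb9
epilogue: pop r6=0xfc, sp=0x80
epilogue: pop r4=0x11, sp=0x81
epilogue: pop r3=0xa8, sp=0x82
r4 is callee-saved → restored

REG = 0x11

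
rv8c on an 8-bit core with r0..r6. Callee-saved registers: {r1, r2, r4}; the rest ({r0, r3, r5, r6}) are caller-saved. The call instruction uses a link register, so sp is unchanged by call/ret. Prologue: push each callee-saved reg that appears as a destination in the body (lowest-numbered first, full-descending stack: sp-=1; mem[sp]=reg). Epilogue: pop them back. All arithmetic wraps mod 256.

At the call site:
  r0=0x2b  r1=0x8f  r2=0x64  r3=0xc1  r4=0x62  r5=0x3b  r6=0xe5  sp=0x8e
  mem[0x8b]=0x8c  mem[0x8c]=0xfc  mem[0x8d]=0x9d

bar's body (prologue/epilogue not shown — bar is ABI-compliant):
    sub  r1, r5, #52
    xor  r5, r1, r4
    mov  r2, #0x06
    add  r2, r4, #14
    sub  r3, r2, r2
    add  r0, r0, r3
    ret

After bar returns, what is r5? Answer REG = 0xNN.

REG = 0x65

prologue: push r1 -> mem[0x8d]=0x8f, sp=0x8d
prologue: push r2 -> mem[0x8c]=0x64, sp=0x8c
body[0] sub  r1, r5, #52 -> r1=0x07
body[1] xor  r5, r1, r4 -> r5=0x65
body[2] mov  r2, #0x06 -> r2=0x06
body[3] add  r2, r4, #14 -> r2=0x70
body[4] sub  r3, r2, r2 -> r3=0x00
body[5] add  r0, r0, r3 -> r0=0x2b
epilogue: pop r2=0x64, sp=0x8d
epilogue: pop r1=0x8f, sp=0x8e
r5 is caller-saved -> body value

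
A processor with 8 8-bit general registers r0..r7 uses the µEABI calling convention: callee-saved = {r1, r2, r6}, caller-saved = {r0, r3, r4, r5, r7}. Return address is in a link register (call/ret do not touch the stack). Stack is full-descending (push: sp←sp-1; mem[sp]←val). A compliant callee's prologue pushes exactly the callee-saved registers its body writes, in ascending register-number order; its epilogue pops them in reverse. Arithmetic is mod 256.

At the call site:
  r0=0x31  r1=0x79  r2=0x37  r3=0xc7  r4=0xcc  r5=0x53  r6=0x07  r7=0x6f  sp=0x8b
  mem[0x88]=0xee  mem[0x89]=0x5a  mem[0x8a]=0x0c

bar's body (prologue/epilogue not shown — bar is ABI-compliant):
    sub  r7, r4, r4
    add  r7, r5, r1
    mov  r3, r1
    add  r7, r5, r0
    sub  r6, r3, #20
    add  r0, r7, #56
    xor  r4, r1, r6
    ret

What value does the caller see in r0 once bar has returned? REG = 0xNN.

REG = 0xbc

prologue: push r6 → mem[0x8a]=0x07, sp=0x8a
body[0] sub  r7, r4, r4 → r7=0x00
body[1] add  r7, r5, r1 → r7=0xcc
body[2] mov  r3, r1 → r3=0x79
body[3] add  r7, r5, r0 → r7=0x84
body[4] sub  r6, r3, #20 → r6=0x65
body[5] add  r0, r7, #56 → r0=0xbc
body[6] xor  r4, r1, r6 → r4=0x1c
epilogue: pop r6=0x07, sp=0x8b
r0 is caller-saved → body value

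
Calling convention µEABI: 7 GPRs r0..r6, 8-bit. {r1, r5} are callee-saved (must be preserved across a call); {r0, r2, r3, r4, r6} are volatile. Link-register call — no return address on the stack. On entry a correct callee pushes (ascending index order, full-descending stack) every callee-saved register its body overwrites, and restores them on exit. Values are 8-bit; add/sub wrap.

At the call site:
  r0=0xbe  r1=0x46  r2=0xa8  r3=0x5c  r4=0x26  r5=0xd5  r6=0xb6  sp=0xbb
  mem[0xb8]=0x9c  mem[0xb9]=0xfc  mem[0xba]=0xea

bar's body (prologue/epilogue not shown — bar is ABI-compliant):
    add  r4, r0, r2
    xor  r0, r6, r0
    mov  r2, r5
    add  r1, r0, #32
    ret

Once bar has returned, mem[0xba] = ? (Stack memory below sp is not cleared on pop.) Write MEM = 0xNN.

MEM = 0x46

prologue: push r1 -> mem[0xba]=0x46, sp=0xba
body[0] add  r4, r0, r2 -> r4=0x66
body[1] xor  r0, r6, r0 -> r0=0x08
body[2] mov  r2, r5 -> r2=0xd5
body[3] add  r1, r0, #32 -> r1=0x28
epilogue: pop r1=0x46, sp=0xbb
prologue pushed ['r1'] at ['0xba']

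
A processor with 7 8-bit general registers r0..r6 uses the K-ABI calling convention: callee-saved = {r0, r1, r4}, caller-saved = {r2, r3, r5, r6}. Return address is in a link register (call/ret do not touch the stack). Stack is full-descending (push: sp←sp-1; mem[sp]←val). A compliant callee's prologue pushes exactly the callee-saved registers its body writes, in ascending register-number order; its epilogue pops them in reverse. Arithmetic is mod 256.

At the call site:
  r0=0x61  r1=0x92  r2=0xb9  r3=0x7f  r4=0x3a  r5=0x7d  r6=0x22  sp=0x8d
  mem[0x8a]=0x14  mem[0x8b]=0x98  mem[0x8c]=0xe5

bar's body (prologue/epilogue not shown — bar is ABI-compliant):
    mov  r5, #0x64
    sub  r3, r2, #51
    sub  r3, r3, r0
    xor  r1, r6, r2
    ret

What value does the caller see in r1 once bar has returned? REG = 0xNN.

prologue: push r1 → mem[0x8c]=0x92, sp=0x8c
body[0] mov  r5, #0x64 → r5=0x64
body[1] sub  r3, r2, #51 → r3=0x86
body[2] sub  r3, r3, r0 → r3=0x25
body[3] xor  r1, r6, r2 → r1=0x9b
epilogue: pop r1=0x92, sp=0x8d
r1 is callee-saved → restored

REG = 0x92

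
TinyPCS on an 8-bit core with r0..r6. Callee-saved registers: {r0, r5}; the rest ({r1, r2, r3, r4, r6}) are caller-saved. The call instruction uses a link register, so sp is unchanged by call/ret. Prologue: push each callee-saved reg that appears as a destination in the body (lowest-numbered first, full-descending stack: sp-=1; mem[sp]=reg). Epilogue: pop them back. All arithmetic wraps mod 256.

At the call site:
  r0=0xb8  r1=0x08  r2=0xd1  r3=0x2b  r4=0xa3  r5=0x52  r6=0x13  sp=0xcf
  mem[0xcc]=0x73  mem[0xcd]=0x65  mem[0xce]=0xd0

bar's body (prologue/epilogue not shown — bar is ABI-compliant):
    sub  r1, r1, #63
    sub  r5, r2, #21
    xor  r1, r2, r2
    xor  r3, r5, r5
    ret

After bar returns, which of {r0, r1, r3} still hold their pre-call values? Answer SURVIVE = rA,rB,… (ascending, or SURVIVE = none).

SURVIVE = r0

prologue: push r5 -> mem[0xce]=0x52, sp=0xce
body[0] sub  r1, r1, #63 -> r1=0xc9
body[1] sub  r5, r2, #21 -> r5=0xbc
body[2] xor  r1, r2, r2 -> r1=0x00
body[3] xor  r3, r5, r5 -> r3=0x00
epilogue: pop r5=0x52, sp=0xcf
r0: callee-saved, written=False
r1: caller-saved, written=True
r3: caller-saved, written=True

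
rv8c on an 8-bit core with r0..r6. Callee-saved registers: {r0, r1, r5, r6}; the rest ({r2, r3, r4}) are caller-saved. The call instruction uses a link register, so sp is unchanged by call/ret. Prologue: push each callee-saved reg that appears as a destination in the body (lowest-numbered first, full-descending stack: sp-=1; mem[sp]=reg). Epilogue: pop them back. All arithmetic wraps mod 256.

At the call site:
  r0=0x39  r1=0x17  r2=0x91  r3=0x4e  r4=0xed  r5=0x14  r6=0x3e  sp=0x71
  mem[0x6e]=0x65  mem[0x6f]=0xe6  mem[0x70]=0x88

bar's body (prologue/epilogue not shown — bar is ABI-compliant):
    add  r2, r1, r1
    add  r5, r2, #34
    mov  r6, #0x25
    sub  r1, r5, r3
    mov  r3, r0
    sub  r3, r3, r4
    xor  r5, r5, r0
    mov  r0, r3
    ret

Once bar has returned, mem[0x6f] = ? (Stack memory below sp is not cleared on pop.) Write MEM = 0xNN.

MEM = 0x17

prologue: push r0 → mem[0x70]=0x39, sp=0x70
prologue: push r1 → mem[0x6f]=0x17, sp=0x6f
prologue: push r5 → mem[0x6e]=0x14, sp=0x6e
prologue: push r6 → mem[0x6d]=0x3e, sp=0x6d
body[0] add  r2, r1, r1 → r2=0x2e
body[1] add  r5, r2, #34 → r5=0x50
body[2] mov  r6, #0x25 → r6=0x25
body[3] sub  r1, r5, r3 → r1=0x02
body[4] mov  r3, r0 → r3=0x39
body[5] sub  r3, r3, r4 → r3=0x4c
body[6] xor  r5, r5, r0 → r5=0x69
body[7] mov  r0, r3 → r0=0x4c
epilogue: pop r6=0x3e, sp=0x6e
epilogue: pop r5=0x14, sp=0x6f
epilogue: pop r1=0x17, sp=0x70
epilogue: pop r0=0x39, sp=0x71
prologue pushed ['r0', 'r1', 'r5', 'r6'] at ['0x70', '0x6f', '0x6e', '0x6d']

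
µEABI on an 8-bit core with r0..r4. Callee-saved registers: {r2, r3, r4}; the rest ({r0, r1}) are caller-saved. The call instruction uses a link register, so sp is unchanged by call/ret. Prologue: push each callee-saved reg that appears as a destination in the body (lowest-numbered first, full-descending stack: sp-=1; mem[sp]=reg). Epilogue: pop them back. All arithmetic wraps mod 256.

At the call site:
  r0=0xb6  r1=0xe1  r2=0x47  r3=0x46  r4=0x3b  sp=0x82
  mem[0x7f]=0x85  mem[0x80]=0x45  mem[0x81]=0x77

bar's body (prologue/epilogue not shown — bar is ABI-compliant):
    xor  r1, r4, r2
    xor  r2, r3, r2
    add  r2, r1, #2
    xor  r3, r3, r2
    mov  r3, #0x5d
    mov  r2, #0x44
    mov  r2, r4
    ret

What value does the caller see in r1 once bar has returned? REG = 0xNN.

prologue: push r2 → mem[0x81]=0x47, sp=0x81
prologue: push r3 → mem[0x80]=0x46, sp=0x80
body[0] xor  r1, r4, r2 → r1=0x7c
body[1] xor  r2, r3, r2 → r2=0x01
body[2] add  r2, r1, #2 → r2=0x7e
body[3] xor  r3, r3, r2 → r3=0x38
body[4] mov  r3, #0x5d → r3=0x5d
body[5] mov  r2, #0x44 → r2=0x44
body[6] mov  r2, r4 → r2=0x3b
epilogue: pop r3=0x46, sp=0x81
epilogue: pop r2=0x47, sp=0x82
r1 is caller-saved → body value

REG = 0x7c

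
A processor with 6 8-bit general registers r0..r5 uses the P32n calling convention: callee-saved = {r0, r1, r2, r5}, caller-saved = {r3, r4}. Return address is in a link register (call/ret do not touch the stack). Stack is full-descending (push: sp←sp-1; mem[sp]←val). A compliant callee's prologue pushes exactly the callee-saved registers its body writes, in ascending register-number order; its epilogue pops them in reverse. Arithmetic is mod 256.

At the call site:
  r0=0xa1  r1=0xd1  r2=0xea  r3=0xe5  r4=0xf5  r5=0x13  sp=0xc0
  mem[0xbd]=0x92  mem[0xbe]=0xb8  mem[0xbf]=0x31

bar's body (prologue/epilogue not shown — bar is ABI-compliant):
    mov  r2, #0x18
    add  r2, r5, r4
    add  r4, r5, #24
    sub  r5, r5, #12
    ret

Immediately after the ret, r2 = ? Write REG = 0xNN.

REG = 0xea

prologue: push r2 → mem[0xbf]=0xea, sp=0xbf
prologue: push r5 → mem[0xbe]=0x13, sp=0xbe
body[0] mov  r2, #0x18 → r2=0x18
body[1] add  r2, r5, r4 → r2=0x08
body[2] add  r4, r5, #24 → r4=0x2b
body[3] sub  r5, r5, #12 → r5=0x07
epilogue: pop r5=0x13, sp=0xbf
epilogue: pop r2=0xea, sp=0xc0
r2 is callee-saved → restored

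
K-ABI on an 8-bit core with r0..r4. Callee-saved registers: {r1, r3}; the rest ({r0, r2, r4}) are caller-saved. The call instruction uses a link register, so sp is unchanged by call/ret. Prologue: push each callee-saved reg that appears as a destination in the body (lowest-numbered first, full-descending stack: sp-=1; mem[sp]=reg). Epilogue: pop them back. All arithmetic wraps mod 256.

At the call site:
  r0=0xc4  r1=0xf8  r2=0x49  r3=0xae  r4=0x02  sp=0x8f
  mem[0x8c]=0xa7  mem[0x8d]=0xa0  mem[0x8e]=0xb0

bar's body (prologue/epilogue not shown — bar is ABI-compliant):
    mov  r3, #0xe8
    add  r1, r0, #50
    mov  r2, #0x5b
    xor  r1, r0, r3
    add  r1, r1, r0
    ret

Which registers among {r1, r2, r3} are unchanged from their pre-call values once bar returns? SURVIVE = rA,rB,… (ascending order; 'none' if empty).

SURVIVE = r1,r3

prologue: push r1 -> mem[0x8e]=0xf8, sp=0x8e
prologue: push r3 -> mem[0x8d]=0xae, sp=0x8d
body[0] mov  r3, #0xe8 -> r3=0xe8
body[1] add  r1, r0, #50 -> r1=0xf6
body[2] mov  r2, #0x5b -> r2=0x5b
body[3] xor  r1, r0, r3 -> r1=0x2c
body[4] add  r1, r1, r0 -> r1=0xf0
epilogue: pop r3=0xae, sp=0x8e
epilogue: pop r1=0xf8, sp=0x8f
r1: callee-saved, written=True
r2: caller-saved, written=True
r3: callee-saved, written=True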